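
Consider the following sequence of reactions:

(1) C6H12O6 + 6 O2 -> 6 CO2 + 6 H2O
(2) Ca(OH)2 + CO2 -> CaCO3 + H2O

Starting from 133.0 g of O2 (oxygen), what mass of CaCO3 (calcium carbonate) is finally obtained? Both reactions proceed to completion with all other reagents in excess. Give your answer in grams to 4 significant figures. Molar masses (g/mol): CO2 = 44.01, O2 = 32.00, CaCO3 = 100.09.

n(O2) = 133.00 / 32.00 = 4.1562 mol.
Step 1 gives a 6:6 ratio of O2 to CO2, so n(CO2) = 4.1562 mol.
In step 2 the CO2:CaCO3 ratio is 1:1, so n(CaCO3) = 4.1562 mol.
Mass of CaCO3 = 4.1562 × 100.09 = 416.00 g.

416.0 g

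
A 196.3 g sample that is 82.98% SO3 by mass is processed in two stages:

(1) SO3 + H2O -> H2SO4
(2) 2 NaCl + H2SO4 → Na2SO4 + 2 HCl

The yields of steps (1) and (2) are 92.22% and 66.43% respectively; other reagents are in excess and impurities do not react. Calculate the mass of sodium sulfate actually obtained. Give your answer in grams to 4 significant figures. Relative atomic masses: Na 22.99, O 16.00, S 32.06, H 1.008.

177.0 g

Pure SO3 = 196.3 × 0.8298 = 162.89 g.
M(SO3) = 32.06 + 3(16.00) = 80.06 g/mol.
M(Na2SO4) = 2(22.99) + 32.06 + 4(16.00) = 142.04 g/mol.
n(SO3) = 162.89 / 80.06 = 2.0346 mol.
Step 1 (SO3:H2SO4 = 1:1): theoretical n(H2SO4) = 2.0346 mol; at 92.22% yield, n(H2SO4) = 1.8763 mol.
Step 2 (H2SO4:Na2SO4 = 1:1): theoretical n(Na2SO4) = 1.8763 mol, so theoretical mass = 1.8763 × 142.04 = 266.51 g.
At 66.43% yield, actual mass of Na2SO4 = 266.51 × 0.6643 = 177.04 g.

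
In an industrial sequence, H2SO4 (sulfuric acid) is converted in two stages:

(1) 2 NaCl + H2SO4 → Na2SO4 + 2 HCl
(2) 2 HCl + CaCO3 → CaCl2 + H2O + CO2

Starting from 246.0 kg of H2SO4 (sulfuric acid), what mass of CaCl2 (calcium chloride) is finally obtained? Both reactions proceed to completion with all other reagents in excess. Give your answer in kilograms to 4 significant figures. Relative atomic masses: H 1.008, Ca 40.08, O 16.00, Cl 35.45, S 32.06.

278.4 kg

M(H2SO4) = 2(1.008) + 32.06 + 4(16.00) = 98.076 g/mol.
M(CaCl2) = 40.08 + 2(35.45) = 110.98 g/mol.
246.0 kg = 246000 g.
n(H2SO4) = 246000 / 98.076 = 2508.3 mol.
Step 1 gives a 1:2 ratio of H2SO4 to HCl, so n(HCl) = 5016.5 mol.
In step 2 the HCl:CaCl2 ratio is 2:1, so n(CaCl2) = 2508.3 mol.
Mass of CaCl2 = 2508.3 × 110.98 = 278370 g = 278.4 kg.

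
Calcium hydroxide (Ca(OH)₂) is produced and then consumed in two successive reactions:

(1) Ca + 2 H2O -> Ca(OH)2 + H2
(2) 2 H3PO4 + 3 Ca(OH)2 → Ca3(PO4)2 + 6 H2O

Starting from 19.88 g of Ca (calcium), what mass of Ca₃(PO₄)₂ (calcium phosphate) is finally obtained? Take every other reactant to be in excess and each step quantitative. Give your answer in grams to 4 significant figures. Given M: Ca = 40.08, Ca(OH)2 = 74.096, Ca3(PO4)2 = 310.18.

51.28 g

n(Ca) = 19.880 / 40.08 = 0.49601 mol.
Step 1 gives a 1:1 ratio of Ca to Ca(OH)2, so n(Ca(OH)2) = 0.49601 mol.
In step 2 the Ca(OH)2:Ca3(PO4)2 ratio is 3:1, so n(Ca3(PO4)2) = 0.16534 mol.
Mass of Ca3(PO4)2 = 0.16534 × 310.18 = 51.284 g.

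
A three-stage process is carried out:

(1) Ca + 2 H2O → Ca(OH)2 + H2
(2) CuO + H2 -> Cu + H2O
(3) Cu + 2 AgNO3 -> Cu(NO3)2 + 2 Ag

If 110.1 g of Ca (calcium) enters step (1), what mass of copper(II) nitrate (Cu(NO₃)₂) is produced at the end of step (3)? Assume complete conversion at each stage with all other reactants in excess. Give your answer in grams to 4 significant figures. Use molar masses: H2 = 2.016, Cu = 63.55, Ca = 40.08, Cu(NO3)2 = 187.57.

n(Ca) = 110.1 / 40.08 = 2.7470 mol.
Reaction (1): Ca→H2 ratio 1:1 ⇒ n(H2) = 2.7470 mol.
Reaction (2): H2→Cu ratio 1:1 ⇒ n(Cu) = 2.7470 mol.
Reaction (3): Cu→Cu(NO3)2 ratio 1:1 ⇒ n(Cu(NO3)2) = 2.7470 mol.
Mass of Cu(NO3)2 = 2.7470 × 187.57 = 515.26 g.

515.3 g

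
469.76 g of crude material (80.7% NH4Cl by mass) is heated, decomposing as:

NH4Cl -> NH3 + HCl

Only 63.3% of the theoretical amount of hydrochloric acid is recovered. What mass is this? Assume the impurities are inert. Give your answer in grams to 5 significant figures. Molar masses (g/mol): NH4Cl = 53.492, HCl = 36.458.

163.55 g

Pure NH4Cl available = 469.76 g × 0.807 = 379.096 g.
n(NH4Cl) = 379.096 g / 53.492 g/mol = 7.08697 mol.
From the equation the NH4Cl:HCl mole ratio is 1:1, so n(HCl) = 7.08697 × 1/1 = 7.08697 mol.
Mass of HCl = 7.08697 mol × 36.458 g/mol = 258.377 g.
Actual mass collected = 258.377 g × 0.633 = 163.553 g.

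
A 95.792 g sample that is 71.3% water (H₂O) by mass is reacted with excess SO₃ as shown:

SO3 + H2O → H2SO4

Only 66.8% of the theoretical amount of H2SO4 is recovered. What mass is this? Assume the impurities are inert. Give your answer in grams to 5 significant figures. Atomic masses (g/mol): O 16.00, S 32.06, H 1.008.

248.37 g

Pure H2O available = 95.792 g × 0.713 = 68.2997 g.
M(H2O) = 2(1.008) + 16.00 = 18.016 g/mol.
M(H2SO4) = 2(1.008) + 32.06 + 4(16.00) = 98.076 g/mol.
n(H2O) = 68.2997 g / 18.016 g/mol = 3.79106 mol.
From the equation the H2O:H2SO4 mole ratio is 1:1, so n(H2SO4) = 3.79106 × 1/1 = 3.79106 mol.
Mass of H2SO4 = 3.79106 mol × 98.076 g/mol = 371.812 g.
Actual mass collected = 371.812 g × 0.668 = 248.370 g.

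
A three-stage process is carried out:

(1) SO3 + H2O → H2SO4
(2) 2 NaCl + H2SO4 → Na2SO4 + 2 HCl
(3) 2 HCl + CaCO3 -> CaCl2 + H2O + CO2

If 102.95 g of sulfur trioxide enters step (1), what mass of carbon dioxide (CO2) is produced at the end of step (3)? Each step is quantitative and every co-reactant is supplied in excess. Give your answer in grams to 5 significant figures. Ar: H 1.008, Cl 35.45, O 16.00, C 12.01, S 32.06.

56.593 g

M(SO3) = 32.06 + 3(16.00) = 80.06 g/mol.
M(CO2) = 12.01 + 2(16.00) = 44.01 g/mol.
n(SO3) = 102.95 / 80.06 = 1.28591 mol.
Reaction (1): SO3→H2SO4 ratio 1:1 ⇒ n(H2SO4) = 1.28591 mol.
Reaction (2): H2SO4→HCl ratio 1:2 ⇒ n(HCl) = 2.57182 mol.
Reaction (3): HCl→CO2 ratio 2:1 ⇒ n(CO2) = 1.28591 mol.
Mass of CO2 = 1.28591 × 44.01 = 56.5929 g.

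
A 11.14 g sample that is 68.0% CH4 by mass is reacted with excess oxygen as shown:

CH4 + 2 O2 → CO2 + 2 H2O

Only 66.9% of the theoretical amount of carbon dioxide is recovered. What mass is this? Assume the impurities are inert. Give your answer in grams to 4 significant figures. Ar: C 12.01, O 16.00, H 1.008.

Pure CH4 available = 11.14 g × 0.680 = 7.5752 g.
M(CH4) = 12.01 + 4(1.008) = 16.042 g/mol.
M(CO2) = 12.01 + 2(16.00) = 44.01 g/mol.
n(CH4) = 7.5752 g / 16.042 g/mol = 0.47221 mol.
From the equation the CH4:CO2 mole ratio is 1:1, so n(CO2) = 0.47221 × 1/1 = 0.47221 mol.
Mass of CO2 = 0.47221 mol × 44.01 g/mol = 20.782 g.
Actual mass collected = 20.782 g × 0.669 = 13.903 g.

13.90 g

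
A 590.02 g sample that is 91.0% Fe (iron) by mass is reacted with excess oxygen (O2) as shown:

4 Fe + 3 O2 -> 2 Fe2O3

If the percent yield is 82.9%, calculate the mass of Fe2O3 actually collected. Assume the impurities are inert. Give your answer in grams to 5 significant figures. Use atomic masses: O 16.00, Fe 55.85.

636.38 g

Pure Fe available = 590.02 g × 0.910 = 536.918 g.
M(Fe) = 55.85 g/mol.
M(Fe2O3) = 2(55.85) + 3(16.00) = 159.70 g/mol.
n(Fe) = 536.918 g / 55.85 g/mol = 9.61358 mol.
From the equation the Fe:Fe2O3 mole ratio is 4:2, so n(Fe2O3) = 9.61358 × 2/4 = 4.80679 mol.
Mass of Fe2O3 = 4.80679 mol × 159.70 g/mol = 767.644 g.
Actual mass collected = 767.644 g × 0.829 = 636.377 g.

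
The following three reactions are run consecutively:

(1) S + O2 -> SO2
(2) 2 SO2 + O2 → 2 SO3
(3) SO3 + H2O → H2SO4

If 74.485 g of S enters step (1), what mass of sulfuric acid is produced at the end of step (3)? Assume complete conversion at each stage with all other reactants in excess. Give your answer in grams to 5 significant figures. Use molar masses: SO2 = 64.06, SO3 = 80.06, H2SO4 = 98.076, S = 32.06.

227.86 g

n(S) = 74.485 / 32.06 = 2.32330 mol.
Reaction (1): S→SO2 ratio 1:1 ⇒ n(SO2) = 2.32330 mol.
Reaction (2): SO2→SO3 ratio 2:2 ⇒ n(SO3) = 2.32330 mol.
Reaction (3): SO3→H2SO4 ratio 1:1 ⇒ n(H2SO4) = 2.32330 mol.
Mass of H2SO4 = 2.32330 × 98.076 = 227.860 g.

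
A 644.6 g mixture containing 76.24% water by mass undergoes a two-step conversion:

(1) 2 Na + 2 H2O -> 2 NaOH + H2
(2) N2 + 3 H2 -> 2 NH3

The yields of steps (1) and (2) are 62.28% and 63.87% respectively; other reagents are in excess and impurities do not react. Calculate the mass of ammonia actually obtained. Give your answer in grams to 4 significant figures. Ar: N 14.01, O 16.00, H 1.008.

61.61 g

Pure H2O = 644.6 × 0.7624 = 491.44 g.
M(H2O) = 2(1.008) + 16.00 = 18.016 g/mol.
M(NH3) = 14.01 + 3(1.008) = 17.034 g/mol.
n(H2O) = 491.44 / 18.016 = 27.278 mol.
Step 1 (H2O:H2 = 2:1): theoretical n(H2) = 13.639 mol; at 62.28% yield, n(H2) = 8.4944 mol.
Step 2 (H2:NH3 = 3:2): theoretical n(NH3) = 5.6629 mol, so theoretical mass = 5.6629 × 17.034 = 96.463 g.
At 63.87% yield, actual mass of NH3 = 96.463 × 0.6387 = 61.611 g.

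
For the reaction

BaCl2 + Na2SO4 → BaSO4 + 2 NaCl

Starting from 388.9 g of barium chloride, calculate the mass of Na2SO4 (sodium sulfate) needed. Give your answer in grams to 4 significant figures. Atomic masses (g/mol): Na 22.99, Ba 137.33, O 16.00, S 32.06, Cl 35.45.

M(BaCl2) = 137.33 + 2(35.45) = 208.23 g/mol.
M(Na2SO4) = 2(22.99) + 32.06 + 4(16.00) = 142.04 g/mol.
n(BaCl2) = 388.90 g / 208.23 g/mol = 1.8676 mol.
From the equation the BaCl2:Na2SO4 mole ratio is 1:1, so n(Na2SO4) = 1.8676 × 1/1 = 1.8676 mol.
Mass of Na2SO4 = 1.8676 mol × 142.04 g/mol = 265.28 g.

265.3 g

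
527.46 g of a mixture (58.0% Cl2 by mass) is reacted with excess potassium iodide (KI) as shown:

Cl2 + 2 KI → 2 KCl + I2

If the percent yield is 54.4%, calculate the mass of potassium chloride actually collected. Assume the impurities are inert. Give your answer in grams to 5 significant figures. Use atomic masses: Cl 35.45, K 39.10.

Pure Cl2 available = 527.46 g × 0.580 = 305.927 g.
M(Cl2) = 2(35.45) = 70.90 g/mol.
M(KCl) = 39.10 + 35.45 = 74.55 g/mol.
n(Cl2) = 305.927 g / 70.90 g/mol = 4.31491 mol.
From the equation the Cl2:KCl mole ratio is 1:2, so n(KCl) = 4.31491 × 2/1 = 8.62981 mol.
Mass of KCl = 8.62981 mol × 74.55 g/mol = 643.352 g.
Actual mass collected = 643.352 g × 0.544 = 349.984 g.

349.98 g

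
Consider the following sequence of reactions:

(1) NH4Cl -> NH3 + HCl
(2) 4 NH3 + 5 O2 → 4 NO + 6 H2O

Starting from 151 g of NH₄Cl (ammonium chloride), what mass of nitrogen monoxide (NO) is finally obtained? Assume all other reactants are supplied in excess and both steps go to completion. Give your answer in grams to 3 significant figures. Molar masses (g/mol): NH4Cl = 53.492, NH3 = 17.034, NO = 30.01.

n(NH4Cl) = 151.0 / 53.492 = 2.823 mol.
Step 1 gives a 1:1 ratio of NH4Cl to NH3, so n(NH3) = 2.823 mol.
In step 2 the NH3:NO ratio is 4:4, so n(NO) = 2.823 mol.
Mass of NO = 2.823 × 30.01 = 84.71 g.

84.7 g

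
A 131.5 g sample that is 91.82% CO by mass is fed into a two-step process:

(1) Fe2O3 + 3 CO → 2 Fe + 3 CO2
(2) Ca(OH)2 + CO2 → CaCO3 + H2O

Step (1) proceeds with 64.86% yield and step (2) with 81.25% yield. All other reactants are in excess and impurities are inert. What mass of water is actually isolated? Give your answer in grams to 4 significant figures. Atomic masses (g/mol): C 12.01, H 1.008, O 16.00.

Pure CO = 131.5 × 0.9182 = 120.74 g.
M(CO) = 12.01 + 16.00 = 28.01 g/mol.
M(H2O) = 2(1.008) + 16.00 = 18.016 g/mol.
n(CO) = 120.74 / 28.01 = 4.3107 mol.
Step 1 (CO:CO2 = 3:3): theoretical n(CO2) = 4.3107 mol; at 64.86% yield, n(CO2) = 2.7959 mol.
Step 2 (CO2:H2O = 1:1): theoretical n(H2O) = 2.7959 mol, so theoretical mass = 2.7959 × 18.016 = 50.372 g.
At 81.25% yield, actual mass of H2O = 50.372 × 0.8125 = 40.927 g.

40.93 g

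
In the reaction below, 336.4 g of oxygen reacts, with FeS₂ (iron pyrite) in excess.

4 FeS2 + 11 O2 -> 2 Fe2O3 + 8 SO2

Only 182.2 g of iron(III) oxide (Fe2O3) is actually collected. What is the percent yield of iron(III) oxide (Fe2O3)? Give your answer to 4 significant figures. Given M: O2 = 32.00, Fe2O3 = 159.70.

n(O2) = 336.40 g / 32.00 g/mol = 10.512 mol.
From the equation the O2:Fe2O3 mole ratio is 11:2, so n(Fe2O3) = 10.512 × 2/11 = 1.9114 mol.
Mass of Fe2O3 = 1.9114 mol × 159.70 g/mol = 305.24 g.
This is the theoretical yield. Percent yield = 182.2 g / 305.24 g × 100% = 59.690%.

59.69 %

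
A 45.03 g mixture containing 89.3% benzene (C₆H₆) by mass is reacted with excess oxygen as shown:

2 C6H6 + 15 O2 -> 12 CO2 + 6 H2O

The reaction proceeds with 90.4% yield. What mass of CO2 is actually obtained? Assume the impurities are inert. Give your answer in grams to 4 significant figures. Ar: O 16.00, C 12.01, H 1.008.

122.9 g

Pure C6H6 available = 45.03 g × 0.893 = 40.212 g.
M(C6H6) = 6(12.01) + 6(1.008) = 78.108 g/mol.
M(CO2) = 12.01 + 2(16.00) = 44.01 g/mol.
n(C6H6) = 40.212 g / 78.108 g/mol = 0.51482 mol.
From the equation the C6H6:CO2 mole ratio is 2:12, so n(CO2) = 0.51482 × 12/2 = 3.0889 mol.
Mass of CO2 = 3.0889 mol × 44.01 g/mol = 135.94 g.
Actual mass collected = 135.94 g × 0.904 = 122.89 g.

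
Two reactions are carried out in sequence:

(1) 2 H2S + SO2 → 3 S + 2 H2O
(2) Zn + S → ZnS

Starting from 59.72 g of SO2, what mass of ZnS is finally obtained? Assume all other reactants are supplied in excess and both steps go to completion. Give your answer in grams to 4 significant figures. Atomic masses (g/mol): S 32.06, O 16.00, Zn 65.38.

272.5 g

M(SO2) = 32.06 + 2(16.00) = 64.06 g/mol.
M(ZnS) = 65.38 + 32.06 = 97.44 g/mol.
n(SO2) = 59.720 / 64.06 = 0.93225 mol.
Step 1 gives a 1:3 ratio of SO2 to S, so n(S) = 2.7968 mol.
In step 2 the S:ZnS ratio is 1:1, so n(ZnS) = 2.7968 mol.
Mass of ZnS = 2.7968 × 97.44 = 272.52 g.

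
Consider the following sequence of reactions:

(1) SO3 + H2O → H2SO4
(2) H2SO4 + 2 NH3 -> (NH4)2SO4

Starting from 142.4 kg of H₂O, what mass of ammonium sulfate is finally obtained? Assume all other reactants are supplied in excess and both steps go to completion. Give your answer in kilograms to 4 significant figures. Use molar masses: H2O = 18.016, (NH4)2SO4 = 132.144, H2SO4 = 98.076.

1044 kg

142.4 kg = 142400 g.
n(H2O) = 142400 / 18.016 = 7904.1 mol.
Step 1 gives a 1:1 ratio of H2O to H2SO4, so n(H2SO4) = 7904.1 mol.
In step 2 the H2SO4:(NH4)2SO4 ratio is 1:1, so n((NH4)2SO4) = 7904.1 mol.
Mass of (NH4)2SO4 = 7904.1 × 132.144 = 1.0445 × 10^6 g = 1044 kg.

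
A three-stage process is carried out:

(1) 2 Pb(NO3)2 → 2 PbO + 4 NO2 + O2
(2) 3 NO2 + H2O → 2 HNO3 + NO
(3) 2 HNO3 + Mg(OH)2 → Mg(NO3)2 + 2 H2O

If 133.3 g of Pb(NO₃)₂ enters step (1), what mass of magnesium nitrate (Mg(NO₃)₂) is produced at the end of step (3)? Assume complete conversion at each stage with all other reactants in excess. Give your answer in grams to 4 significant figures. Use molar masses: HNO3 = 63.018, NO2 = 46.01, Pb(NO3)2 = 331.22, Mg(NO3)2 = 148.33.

39.80 g

n(Pb(NO3)2) = 133.3 / 331.22 = 0.40245 mol.
Reaction (1): Pb(NO3)2→NO2 ratio 2:4 ⇒ n(NO2) = 0.80490 mol.
Reaction (2): NO2→HNO3 ratio 3:2 ⇒ n(HNO3) = 0.53660 mol.
Reaction (3): HNO3→Mg(NO3)2 ratio 2:1 ⇒ n(Mg(NO3)2) = 0.26830 mol.
Mass of Mg(NO3)2 = 0.26830 × 148.33 = 39.797 g.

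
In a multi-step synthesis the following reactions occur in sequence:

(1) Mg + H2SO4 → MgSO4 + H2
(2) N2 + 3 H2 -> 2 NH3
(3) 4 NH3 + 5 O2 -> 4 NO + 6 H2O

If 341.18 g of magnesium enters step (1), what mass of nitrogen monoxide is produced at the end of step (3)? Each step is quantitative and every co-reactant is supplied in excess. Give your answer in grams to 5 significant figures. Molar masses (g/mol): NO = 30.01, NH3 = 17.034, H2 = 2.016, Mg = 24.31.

280.78 g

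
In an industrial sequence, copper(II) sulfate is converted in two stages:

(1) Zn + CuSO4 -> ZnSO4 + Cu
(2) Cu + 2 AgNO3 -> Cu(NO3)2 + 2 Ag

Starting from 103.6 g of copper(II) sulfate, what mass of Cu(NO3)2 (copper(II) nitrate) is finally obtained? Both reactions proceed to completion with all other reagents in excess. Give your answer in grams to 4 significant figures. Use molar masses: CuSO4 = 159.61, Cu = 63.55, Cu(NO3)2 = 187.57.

n(CuSO4) = 103.60 / 159.61 = 0.64908 mol.
Step 1 gives a 1:1 ratio of CuSO4 to Cu, so n(Cu) = 0.64908 mol.
In step 2 the Cu:Cu(NO3)2 ratio is 1:1, so n(Cu(NO3)2) = 0.64908 mol.
Mass of Cu(NO3)2 = 0.64908 × 187.57 = 121.75 g.

121.7 g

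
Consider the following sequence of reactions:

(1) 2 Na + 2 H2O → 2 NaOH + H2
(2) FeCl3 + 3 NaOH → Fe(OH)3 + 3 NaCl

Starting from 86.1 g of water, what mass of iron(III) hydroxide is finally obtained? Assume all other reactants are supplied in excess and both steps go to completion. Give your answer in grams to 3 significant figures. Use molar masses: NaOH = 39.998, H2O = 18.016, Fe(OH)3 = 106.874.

170 g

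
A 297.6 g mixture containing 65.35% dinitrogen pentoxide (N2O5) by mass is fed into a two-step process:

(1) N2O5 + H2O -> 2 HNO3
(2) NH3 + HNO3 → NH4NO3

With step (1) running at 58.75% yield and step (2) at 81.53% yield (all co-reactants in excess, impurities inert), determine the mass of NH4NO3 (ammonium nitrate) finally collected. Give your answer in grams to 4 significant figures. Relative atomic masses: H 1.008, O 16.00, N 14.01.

Pure N2O5 = 297.6 × 0.6535 = 194.48 g.
M(N2O5) = 2(14.01) + 5(16.00) = 108.02 g/mol.
M(NH4NO3) = 2(14.01) + 4(1.008) + 3(16.00) = 80.052 g/mol.
n(N2O5) = 194.48 / 108.02 = 1.8004 mol.
Step 1 (N2O5:HNO3 = 1:2): theoretical n(HNO3) = 3.6008 mol; at 58.75% yield, n(HNO3) = 2.1155 mol.
Step 2 (HNO3:NH4NO3 = 1:1): theoretical n(NH4NO3) = 2.1155 mol, so theoretical mass = 2.1155 × 80.052 = 169.35 g.
At 81.53% yield, actual mass of NH4NO3 = 169.35 × 0.8153 = 138.07 g.

138.1 g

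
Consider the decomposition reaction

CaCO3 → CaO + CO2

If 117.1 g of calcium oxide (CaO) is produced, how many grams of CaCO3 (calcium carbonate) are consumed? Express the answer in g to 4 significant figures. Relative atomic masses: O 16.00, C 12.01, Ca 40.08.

209.0 g

M(CaO) = 40.08 + 16.00 = 56.08 g/mol.
M(CaCO3) = 40.08 + 12.01 + 3(16.00) = 100.09 g/mol.
n(CaO) = 117.10 g / 56.08 g/mol = 2.0881 mol.
From the equation the CaO:CaCO3 mole ratio is 1:1, so n(CaCO3) = 2.0881 × 1/1 = 2.0881 mol.
Mass of CaCO3 = 2.0881 mol × 100.09 g/mol = 209.00 g.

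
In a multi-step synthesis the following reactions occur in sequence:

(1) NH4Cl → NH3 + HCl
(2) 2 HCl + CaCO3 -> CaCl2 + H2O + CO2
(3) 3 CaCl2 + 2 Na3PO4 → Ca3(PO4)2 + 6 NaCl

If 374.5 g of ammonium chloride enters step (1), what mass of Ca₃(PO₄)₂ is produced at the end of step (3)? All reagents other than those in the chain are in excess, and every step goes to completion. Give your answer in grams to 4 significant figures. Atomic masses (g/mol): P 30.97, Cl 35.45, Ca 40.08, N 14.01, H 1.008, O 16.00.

M(NH4Cl) = 14.01 + 4(1.008) + 35.45 = 53.492 g/mol.
M(Ca3(PO4)2) = 3(40.08) + 2(30.97) + 8(16.00) = 310.18 g/mol.
n(NH4Cl) = 374.5 / 53.492 = 7.0010 mol.
Reaction (1): NH4Cl→HCl ratio 1:1 ⇒ n(HCl) = 7.0010 mol.
Reaction (2): HCl→CaCl2 ratio 2:1 ⇒ n(CaCl2) = 3.5005 mol.
Reaction (3): CaCl2→Ca3(PO4)2 ratio 3:1 ⇒ n(Ca3(PO4)2) = 1.1668 mol.
Mass of Ca3(PO4)2 = 1.1668 × 310.18 = 361.93 g.

361.9 g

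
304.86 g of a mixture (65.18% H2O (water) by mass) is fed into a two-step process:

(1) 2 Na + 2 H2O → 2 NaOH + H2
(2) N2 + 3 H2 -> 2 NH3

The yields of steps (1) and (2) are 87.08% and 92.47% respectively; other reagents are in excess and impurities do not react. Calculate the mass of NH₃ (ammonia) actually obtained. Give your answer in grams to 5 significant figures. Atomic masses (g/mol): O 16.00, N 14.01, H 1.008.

50.428 g

Pure H2O = 304.86 × 0.6518 = 198.708 g.
M(H2O) = 2(1.008) + 16.00 = 18.016 g/mol.
M(NH3) = 14.01 + 3(1.008) = 17.034 g/mol.
n(H2O) = 198.708 / 18.016 = 11.0295 mol.
Step 1 (H2O:H2 = 2:1): theoretical n(H2) = 5.51476 mol; at 87.08% yield, n(H2) = 4.80225 mol.
Step 2 (H2:NH3 = 3:2): theoretical n(NH3) = 3.20150 mol, so theoretical mass = 3.20150 × 17.034 = 54.5344 g.
At 92.47% yield, actual mass of NH3 = 54.5344 × 0.9247 = 50.4279 g.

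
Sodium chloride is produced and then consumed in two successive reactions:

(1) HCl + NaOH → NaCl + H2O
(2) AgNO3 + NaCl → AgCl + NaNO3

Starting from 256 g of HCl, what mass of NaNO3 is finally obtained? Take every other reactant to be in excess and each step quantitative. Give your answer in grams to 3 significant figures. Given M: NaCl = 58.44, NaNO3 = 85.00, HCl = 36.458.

597 g

n(HCl) = 256.0 / 36.458 = 7.022 mol.
Step 1 gives a 1:1 ratio of HCl to NaCl, so n(NaCl) = 7.022 mol.
In step 2 the NaCl:NaNO3 ratio is 1:1, so n(NaNO3) = 7.022 mol.
Mass of NaNO3 = 7.022 × 85.00 = 596.9 g.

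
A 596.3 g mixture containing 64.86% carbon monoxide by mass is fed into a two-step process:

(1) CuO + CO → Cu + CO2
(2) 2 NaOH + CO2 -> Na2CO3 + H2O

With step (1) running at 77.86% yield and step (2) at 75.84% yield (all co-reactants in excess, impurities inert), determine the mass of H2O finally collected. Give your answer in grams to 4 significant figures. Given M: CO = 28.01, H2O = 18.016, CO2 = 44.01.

146.9 g

Pure CO = 596.3 × 0.6486 = 386.76 g.
n(CO) = 386.76 / 28.01 = 13.808 mol.
Step 1 (CO:CO2 = 1:1): theoretical n(CO2) = 13.808 mol; at 77.86% yield, n(CO2) = 10.751 mol.
Step 2 (CO2:H2O = 1:1): theoretical n(H2O) = 10.751 mol, so theoretical mass = 10.751 × 18.016 = 193.69 g.
At 75.84% yield, actual mass of H2O = 193.69 × 0.7584 = 146.89 g.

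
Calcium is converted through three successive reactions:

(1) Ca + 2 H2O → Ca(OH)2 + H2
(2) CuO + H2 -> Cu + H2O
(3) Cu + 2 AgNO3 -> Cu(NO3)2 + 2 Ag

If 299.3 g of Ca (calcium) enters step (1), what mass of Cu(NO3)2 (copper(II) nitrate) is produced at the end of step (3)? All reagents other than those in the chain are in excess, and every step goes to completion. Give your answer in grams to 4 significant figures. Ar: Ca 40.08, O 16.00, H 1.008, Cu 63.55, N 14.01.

1401 g

M(Ca) = 40.08 g/mol.
M(Cu(NO3)2) = 63.55 + 2(14.01) + 6(16.00) = 187.57 g/mol.
n(Ca) = 299.3 / 40.08 = 7.4676 mol.
Reaction (1): Ca→H2 ratio 1:1 ⇒ n(H2) = 7.4676 mol.
Reaction (2): H2→Cu ratio 1:1 ⇒ n(Cu) = 7.4676 mol.
Reaction (3): Cu→Cu(NO3)2 ratio 1:1 ⇒ n(Cu(NO3)2) = 7.4676 mol.
Mass of Cu(NO3)2 = 7.4676 × 187.57 = 1400.7 g.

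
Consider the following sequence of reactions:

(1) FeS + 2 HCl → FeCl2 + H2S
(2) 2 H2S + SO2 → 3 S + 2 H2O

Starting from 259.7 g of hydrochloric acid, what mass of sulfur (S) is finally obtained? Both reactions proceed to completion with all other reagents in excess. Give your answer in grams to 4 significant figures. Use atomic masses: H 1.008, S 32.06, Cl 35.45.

171.3 g

M(HCl) = 1.008 + 35.45 = 36.458 g/mol.
M(S) = 32.06 g/mol.
n(HCl) = 259.70 / 36.458 = 7.1233 mol.
Step 1 gives a 2:1 ratio of HCl to H2S, so n(H2S) = 3.5616 mol.
In step 2 the H2S:S ratio is 2:3, so n(S) = 5.3424 mol.
Mass of S = 5.3424 × 32.06 = 171.28 g.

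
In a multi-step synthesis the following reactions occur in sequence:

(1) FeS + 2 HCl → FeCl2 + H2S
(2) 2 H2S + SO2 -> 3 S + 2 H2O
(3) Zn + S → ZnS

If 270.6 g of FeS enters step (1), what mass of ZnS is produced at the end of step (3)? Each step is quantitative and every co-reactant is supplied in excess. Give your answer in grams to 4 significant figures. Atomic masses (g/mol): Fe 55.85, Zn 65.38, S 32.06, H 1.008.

M(FeS) = 55.85 + 32.06 = 87.91 g/mol.
M(ZnS) = 65.38 + 32.06 = 97.44 g/mol.
n(FeS) = 270.6 / 87.91 = 3.0781 mol.
Reaction (1): FeS→H2S ratio 1:1 ⇒ n(H2S) = 3.0781 mol.
Reaction (2): H2S→S ratio 2:3 ⇒ n(S) = 4.6172 mol.
Reaction (3): S→ZnS ratio 1:1 ⇒ n(ZnS) = 4.6172 mol.
Mass of ZnS = 4.6172 × 97.44 = 449.90 g.

449.9 g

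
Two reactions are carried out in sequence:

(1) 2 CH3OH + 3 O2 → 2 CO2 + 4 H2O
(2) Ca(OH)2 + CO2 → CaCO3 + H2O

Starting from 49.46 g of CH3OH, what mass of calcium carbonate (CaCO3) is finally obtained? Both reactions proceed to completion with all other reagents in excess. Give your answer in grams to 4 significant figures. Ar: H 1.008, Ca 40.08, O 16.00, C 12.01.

154.5 g

M(CH3OH) = 12.01 + 4(1.008) + 16.00 = 32.042 g/mol.
M(CaCO3) = 40.08 + 12.01 + 3(16.00) = 100.09 g/mol.
n(CH3OH) = 49.460 / 32.042 = 1.5436 mol.
Step 1 gives a 2:2 ratio of CH3OH to CO2, so n(CO2) = 1.5436 mol.
In step 2 the CO2:CaCO3 ratio is 1:1, so n(CaCO3) = 1.5436 mol.
Mass of CaCO3 = 1.5436 × 100.09 = 154.50 g.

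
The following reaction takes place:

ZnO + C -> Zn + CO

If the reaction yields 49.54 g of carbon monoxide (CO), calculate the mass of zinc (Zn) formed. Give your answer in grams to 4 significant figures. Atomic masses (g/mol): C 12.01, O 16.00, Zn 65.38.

M(CO) = 12.01 + 16.00 = 28.01 g/mol.
M(Zn) = 65.38 g/mol.
n(CO) = 49.540 g / 28.01 g/mol = 1.7687 mol.
From the equation the CO:Zn mole ratio is 1:1, so n(Zn) = 1.7687 × 1/1 = 1.7687 mol.
Mass of Zn = 1.7687 mol × 65.38 g/mol = 115.63 g.

115.6 g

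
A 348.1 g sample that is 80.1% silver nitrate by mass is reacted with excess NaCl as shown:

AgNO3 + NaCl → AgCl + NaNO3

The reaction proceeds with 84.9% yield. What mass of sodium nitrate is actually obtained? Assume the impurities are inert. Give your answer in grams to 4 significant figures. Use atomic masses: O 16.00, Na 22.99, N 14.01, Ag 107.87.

118.4 g

Pure AgNO3 available = 348.1 g × 0.801 = 278.83 g.
M(AgNO3) = 107.87 + 14.01 + 3(16.00) = 169.88 g/mol.
M(NaNO3) = 22.99 + 14.01 + 3(16.00) = 85.00 g/mol.
n(AgNO3) = 278.83 g / 169.88 g/mol = 1.6413 mol.
From the equation the AgNO3:NaNO3 mole ratio is 1:1, so n(NaNO3) = 1.6413 × 1/1 = 1.6413 mol.
Mass of NaNO3 = 1.6413 mol × 85.00 g/mol = 139.51 g.
Actual mass collected = 139.51 g × 0.849 = 118.45 g.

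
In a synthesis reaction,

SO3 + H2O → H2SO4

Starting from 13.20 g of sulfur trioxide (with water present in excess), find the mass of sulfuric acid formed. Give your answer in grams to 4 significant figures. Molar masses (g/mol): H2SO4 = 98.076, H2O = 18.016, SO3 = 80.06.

16.17 g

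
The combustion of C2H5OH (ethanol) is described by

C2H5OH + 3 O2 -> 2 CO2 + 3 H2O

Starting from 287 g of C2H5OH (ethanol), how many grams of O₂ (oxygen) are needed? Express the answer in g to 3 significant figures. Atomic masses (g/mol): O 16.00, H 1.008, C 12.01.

M(C2H5OH) = 2(12.01) + 6(1.008) + 16.00 = 46.068 g/mol.
M(O2) = 2(16.00) = 32.00 g/mol.
n(C2H5OH) = 287.0 g / 46.068 g/mol = 6.230 mol.
From the equation the C2H5OH:O2 mole ratio is 1:3, so n(O2) = 6.230 × 3/1 = 18.69 mol.
Mass of O2 = 18.69 mol × 32.00 g/mol = 598.1 g.

598 g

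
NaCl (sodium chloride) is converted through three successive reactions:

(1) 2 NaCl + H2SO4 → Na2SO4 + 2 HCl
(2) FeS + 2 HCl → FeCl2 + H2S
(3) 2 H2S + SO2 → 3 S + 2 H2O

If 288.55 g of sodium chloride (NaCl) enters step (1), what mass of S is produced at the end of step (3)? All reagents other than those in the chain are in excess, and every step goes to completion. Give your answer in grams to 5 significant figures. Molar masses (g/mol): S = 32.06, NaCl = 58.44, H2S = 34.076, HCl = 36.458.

118.72 g

n(NaCl) = 288.55 / 58.44 = 4.93754 mol.
Reaction (1): NaCl→HCl ratio 2:2 ⇒ n(HCl) = 4.93754 mol.
Reaction (2): HCl→H2S ratio 2:1 ⇒ n(H2S) = 2.46877 mol.
Reaction (3): H2S→S ratio 2:3 ⇒ n(S) = 3.70316 mol.
Mass of S = 3.70316 × 32.06 = 118.723 g.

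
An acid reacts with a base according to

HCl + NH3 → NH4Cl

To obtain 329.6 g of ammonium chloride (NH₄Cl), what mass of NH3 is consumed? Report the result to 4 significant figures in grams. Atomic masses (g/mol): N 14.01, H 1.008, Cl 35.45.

M(NH4Cl) = 14.01 + 4(1.008) + 35.45 = 53.492 g/mol.
M(NH3) = 14.01 + 3(1.008) = 17.034 g/mol.
n(NH4Cl) = 329.60 g / 53.492 g/mol = 6.1617 mol.
From the equation the NH4Cl:NH3 mole ratio is 1:1, so n(NH3) = 6.1617 × 1/1 = 6.1617 mol.
Mass of NH3 = 6.1617 mol × 17.034 g/mol = 104.96 g.

105.0 g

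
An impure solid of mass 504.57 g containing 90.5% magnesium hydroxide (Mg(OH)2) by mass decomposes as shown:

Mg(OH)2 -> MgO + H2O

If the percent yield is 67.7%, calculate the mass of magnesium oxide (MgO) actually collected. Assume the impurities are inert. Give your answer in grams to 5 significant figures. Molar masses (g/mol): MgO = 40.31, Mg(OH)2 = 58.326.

Pure Mg(OH)2 available = 504.57 g × 0.905 = 456.636 g.
n(Mg(OH)2) = 456.636 g / 58.326 g/mol = 7.82903 mol.
From the equation the Mg(OH)2:MgO mole ratio is 1:1, so n(MgO) = 7.82903 × 1/1 = 7.82903 mol.
Mass of MgO = 7.82903 mol × 40.31 g/mol = 315.588 g.
Actual mass collected = 315.588 g × 0.677 = 213.653 g.

213.65 g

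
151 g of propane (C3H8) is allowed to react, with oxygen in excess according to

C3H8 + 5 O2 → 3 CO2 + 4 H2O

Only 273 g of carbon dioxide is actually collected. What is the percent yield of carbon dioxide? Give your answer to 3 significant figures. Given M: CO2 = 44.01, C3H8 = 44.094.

n(C3H8) = 151.0 g / 44.094 g/mol = 3.425 mol.
From the equation the C3H8:CO2 mole ratio is 1:3, so n(CO2) = 3.425 × 3/1 = 10.27 mol.
Mass of CO2 = 10.27 mol × 44.01 g/mol = 452.1 g.
This is the theoretical yield. Percent yield = 273 g / 452.1 g × 100% = 60.38%.

60.4 %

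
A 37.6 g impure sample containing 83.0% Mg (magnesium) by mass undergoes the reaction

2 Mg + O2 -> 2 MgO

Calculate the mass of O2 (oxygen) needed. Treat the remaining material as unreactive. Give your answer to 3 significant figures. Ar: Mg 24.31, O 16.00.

Mass of pure Mg = 37.6 g × 0.830 = 31.21 g.
M(Mg) = 24.31 g/mol.
M(O2) = 2(16.00) = 32.00 g/mol.
n(Mg) = 31.21 g / 24.31 g/mol = 1.284 mol.
From the equation the Mg:O2 mole ratio is 2:1, so n(O2) = 1.284 × 1/2 = 0.6419 mol.
Mass of O2 = 0.6419 mol × 32.00 g/mol = 20.54 g.

20.5 g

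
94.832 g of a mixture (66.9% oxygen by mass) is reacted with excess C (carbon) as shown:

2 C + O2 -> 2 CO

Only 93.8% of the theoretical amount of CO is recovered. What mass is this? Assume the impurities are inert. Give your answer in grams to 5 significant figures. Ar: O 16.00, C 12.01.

104.18 g

Pure O2 available = 94.832 g × 0.669 = 63.4426 g.
M(O2) = 2(16.00) = 32.00 g/mol.
M(CO) = 12.01 + 16.00 = 28.01 g/mol.
n(O2) = 63.4426 g / 32.00 g/mol = 1.98258 mol.
From the equation the O2:CO mole ratio is 1:2, so n(CO) = 1.98258 × 2/1 = 3.96516 mol.
Mass of CO = 3.96516 mol × 28.01 g/mol = 111.064 g.
Actual mass collected = 111.064 g × 0.938 = 104.178 g.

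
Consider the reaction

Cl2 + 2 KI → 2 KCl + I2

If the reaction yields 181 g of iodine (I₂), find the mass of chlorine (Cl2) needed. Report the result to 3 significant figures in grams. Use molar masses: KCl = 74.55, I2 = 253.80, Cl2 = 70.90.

50.6 g

n(I2) = 181.0 g / 253.80 g/mol = 0.7132 mol.
From the equation the I2:Cl2 mole ratio is 1:1, so n(Cl2) = 0.7132 × 1/1 = 0.7132 mol.
Mass of Cl2 = 0.7132 mol × 70.90 g/mol = 50.56 g.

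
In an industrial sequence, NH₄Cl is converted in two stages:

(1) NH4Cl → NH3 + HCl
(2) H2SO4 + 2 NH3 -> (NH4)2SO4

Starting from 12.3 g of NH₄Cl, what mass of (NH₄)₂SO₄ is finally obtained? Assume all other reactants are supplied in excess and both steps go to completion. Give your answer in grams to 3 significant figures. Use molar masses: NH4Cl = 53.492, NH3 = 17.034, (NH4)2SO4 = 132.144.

n(NH4Cl) = 12.30 / 53.492 = 0.2299 mol.
Step 1 gives a 1:1 ratio of NH4Cl to NH3, so n(NH3) = 0.2299 mol.
In step 2 the NH3:(NH4)2SO4 ratio is 2:1, so n((NH4)2SO4) = 0.1150 mol.
Mass of (NH4)2SO4 = 0.1150 × 132.144 = 15.19 g.

15.2 g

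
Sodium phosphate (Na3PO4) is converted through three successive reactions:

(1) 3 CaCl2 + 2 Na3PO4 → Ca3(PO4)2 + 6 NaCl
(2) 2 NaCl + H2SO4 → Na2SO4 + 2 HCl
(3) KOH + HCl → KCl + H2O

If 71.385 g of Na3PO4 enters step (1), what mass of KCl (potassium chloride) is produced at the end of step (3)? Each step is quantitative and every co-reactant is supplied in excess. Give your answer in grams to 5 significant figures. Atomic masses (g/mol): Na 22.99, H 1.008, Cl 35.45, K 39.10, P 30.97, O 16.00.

97.385 g

M(Na3PO4) = 3(22.99) + 30.97 + 4(16.00) = 163.94 g/mol.
M(KCl) = 39.10 + 35.45 = 74.55 g/mol.
n(Na3PO4) = 71.385 / 163.94 = 0.435434 mol.
Reaction (1): Na3PO4→NaCl ratio 2:6 ⇒ n(NaCl) = 1.30630 mol.
Reaction (2): NaCl→HCl ratio 2:2 ⇒ n(HCl) = 1.30630 mol.
Reaction (3): HCl→KCl ratio 1:1 ⇒ n(KCl) = 1.30630 mol.
Mass of KCl = 1.30630 × 74.55 = 97.3847 g.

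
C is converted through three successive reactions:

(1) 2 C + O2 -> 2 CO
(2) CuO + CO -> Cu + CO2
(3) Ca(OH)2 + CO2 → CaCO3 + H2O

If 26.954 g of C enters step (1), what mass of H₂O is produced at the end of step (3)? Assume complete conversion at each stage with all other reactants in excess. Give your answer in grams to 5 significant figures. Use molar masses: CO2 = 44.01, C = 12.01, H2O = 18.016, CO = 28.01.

40.433 g

n(C) = 26.954 / 12.01 = 2.24430 mol.
Reaction (1): C→CO ratio 2:2 ⇒ n(CO) = 2.24430 mol.
Reaction (2): CO→CO2 ratio 1:1 ⇒ n(CO2) = 2.24430 mol.
Reaction (3): CO2→H2O ratio 1:1 ⇒ n(H2O) = 2.24430 mol.
Mass of H2O = 2.24430 × 18.016 = 40.4332 g.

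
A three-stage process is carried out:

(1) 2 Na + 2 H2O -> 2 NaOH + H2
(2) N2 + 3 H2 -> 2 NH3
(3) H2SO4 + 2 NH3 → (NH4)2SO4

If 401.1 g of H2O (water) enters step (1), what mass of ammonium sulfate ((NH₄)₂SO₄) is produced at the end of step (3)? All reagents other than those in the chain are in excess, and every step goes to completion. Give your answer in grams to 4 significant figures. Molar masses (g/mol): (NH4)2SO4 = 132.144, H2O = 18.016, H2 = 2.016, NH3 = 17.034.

n(H2O) = 401.1 / 18.016 = 22.264 mol.
Reaction (1): H2O→H2 ratio 2:1 ⇒ n(H2) = 11.132 mol.
Reaction (2): H2→NH3 ratio 3:2 ⇒ n(NH3) = 7.4212 mol.
Reaction (3): NH3→(NH4)2SO4 ratio 2:1 ⇒ n((NH4)2SO4) = 3.7106 mol.
Mass of (NH4)2SO4 = 3.7106 × 132.144 = 490.33 g.

490.3 g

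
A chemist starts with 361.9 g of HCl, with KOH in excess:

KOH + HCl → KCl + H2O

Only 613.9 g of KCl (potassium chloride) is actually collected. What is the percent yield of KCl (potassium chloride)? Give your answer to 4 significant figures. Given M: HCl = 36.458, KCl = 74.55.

n(HCl) = 361.90 g / 36.458 g/mol = 9.9265 mol.
From the equation the HCl:KCl mole ratio is 1:1, so n(KCl) = 9.9265 × 1/1 = 9.9265 mol.
Mass of KCl = 9.9265 mol × 74.55 g/mol = 740.02 g.
This is the theoretical yield. Percent yield = 613.9 g / 740.02 g × 100% = 82.957%.

82.96 %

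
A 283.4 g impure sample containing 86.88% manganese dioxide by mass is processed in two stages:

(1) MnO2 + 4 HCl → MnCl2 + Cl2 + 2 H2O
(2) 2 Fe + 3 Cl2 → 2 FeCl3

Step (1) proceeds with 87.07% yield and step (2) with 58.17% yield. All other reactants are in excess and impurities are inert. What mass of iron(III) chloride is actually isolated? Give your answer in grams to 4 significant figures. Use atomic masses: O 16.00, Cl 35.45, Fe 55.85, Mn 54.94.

Pure MnO2 = 283.4 × 0.8688 = 246.22 g.
M(MnO2) = 54.94 + 2(16.00) = 86.94 g/mol.
M(FeCl3) = 55.85 + 3(35.45) = 162.20 g/mol.
n(MnO2) = 246.22 / 86.94 = 2.8320 mol.
Step 1 (MnO2:Cl2 = 1:1): theoretical n(Cl2) = 2.8320 mol; at 87.07% yield, n(Cl2) = 2.4659 mol.
Step 2 (Cl2:FeCl3 = 3:2): theoretical n(FeCl3) = 1.6439 mol, so theoretical mass = 1.6439 × 162.20 = 266.64 g.
At 58.17% yield, actual mass of FeCl3 = 266.64 × 0.5817 = 155.11 g.

155.1 g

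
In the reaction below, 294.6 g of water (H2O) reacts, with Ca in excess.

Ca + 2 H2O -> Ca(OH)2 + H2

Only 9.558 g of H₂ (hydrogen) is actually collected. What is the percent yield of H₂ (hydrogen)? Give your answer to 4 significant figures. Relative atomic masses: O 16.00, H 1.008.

M(H2O) = 2(1.008) + 16.00 = 18.016 g/mol.
M(H2) = 2(1.008) = 2.016 g/mol.
n(H2O) = 294.60 g / 18.016 g/mol = 16.352 mol.
From the equation the H2O:H2 mole ratio is 2:1, so n(H2) = 16.352 × 1/2 = 8.1761 mol.
Mass of H2 = 8.1761 mol × 2.016 g/mol = 16.483 g.
This is the theoretical yield. Percent yield = 9.558 g / 16.483 g × 100% = 57.987%.

57.99 %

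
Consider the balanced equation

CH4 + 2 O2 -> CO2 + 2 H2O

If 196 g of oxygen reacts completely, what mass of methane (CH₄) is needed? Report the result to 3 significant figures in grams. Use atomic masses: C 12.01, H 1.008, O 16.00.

M(O2) = 2(16.00) = 32.00 g/mol.
M(CH4) = 12.01 + 4(1.008) = 16.042 g/mol.
n(O2) = 196.0 g / 32.00 g/mol = 6.125 mol.
From the equation the O2:CH4 mole ratio is 2:1, so n(CH4) = 6.125 × 1/2 = 3.062 mol.
Mass of CH4 = 3.062 mol × 16.042 g/mol = 49.13 g.

49.1 g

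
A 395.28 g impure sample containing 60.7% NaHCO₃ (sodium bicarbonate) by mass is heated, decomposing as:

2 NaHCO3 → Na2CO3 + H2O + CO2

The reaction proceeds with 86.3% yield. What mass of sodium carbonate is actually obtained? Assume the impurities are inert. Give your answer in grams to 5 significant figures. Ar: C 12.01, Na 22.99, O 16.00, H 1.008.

Pure NaHCO3 available = 395.28 g × 0.607 = 239.935 g.
M(NaHCO3) = 22.99 + 1.008 + 12.01 + 3(16.00) = 84.008 g/mol.
M(Na2CO3) = 2(22.99) + 12.01 + 3(16.00) = 105.99 g/mol.
n(NaHCO3) = 239.935 g / 84.008 g/mol = 2.85610 mol.
From the equation the NaHCO3:Na2CO3 mole ratio is 2:1, so n(Na2CO3) = 2.85610 × 1/2 = 1.42805 mol.
Mass of Na2CO3 = 1.42805 mol × 105.99 g/mol = 151.359 g.
Actual mass collected = 151.359 g × 0.863 = 130.623 g.

130.62 g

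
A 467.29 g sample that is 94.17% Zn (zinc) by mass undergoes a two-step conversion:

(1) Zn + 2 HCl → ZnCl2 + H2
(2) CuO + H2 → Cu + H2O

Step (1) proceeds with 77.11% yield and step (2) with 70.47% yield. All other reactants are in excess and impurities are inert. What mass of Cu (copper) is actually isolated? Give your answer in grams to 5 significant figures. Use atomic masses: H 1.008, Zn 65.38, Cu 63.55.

232.43 g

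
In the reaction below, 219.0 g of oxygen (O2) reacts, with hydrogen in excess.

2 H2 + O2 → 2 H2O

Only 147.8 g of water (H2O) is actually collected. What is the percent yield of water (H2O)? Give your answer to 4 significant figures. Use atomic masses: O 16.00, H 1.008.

59.94 %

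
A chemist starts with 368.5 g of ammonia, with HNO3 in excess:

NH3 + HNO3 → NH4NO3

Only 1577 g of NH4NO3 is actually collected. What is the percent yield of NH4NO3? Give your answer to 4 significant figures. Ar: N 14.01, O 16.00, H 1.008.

M(NH3) = 14.01 + 3(1.008) = 17.034 g/mol.
M(NH4NO3) = 2(14.01) + 4(1.008) + 3(16.00) = 80.052 g/mol.
n(NH3) = 368.50 g / 17.034 g/mol = 21.633 mol.
From the equation the NH3:NH4NO3 mole ratio is 1:1, so n(NH4NO3) = 21.633 × 1/1 = 21.633 mol.
Mass of NH4NO3 = 21.633 mol × 80.052 g/mol = 1731.8 g.
This is the theoretical yield. Percent yield = 1577 g / 1731.8 g × 100% = 91.062%.

91.06 %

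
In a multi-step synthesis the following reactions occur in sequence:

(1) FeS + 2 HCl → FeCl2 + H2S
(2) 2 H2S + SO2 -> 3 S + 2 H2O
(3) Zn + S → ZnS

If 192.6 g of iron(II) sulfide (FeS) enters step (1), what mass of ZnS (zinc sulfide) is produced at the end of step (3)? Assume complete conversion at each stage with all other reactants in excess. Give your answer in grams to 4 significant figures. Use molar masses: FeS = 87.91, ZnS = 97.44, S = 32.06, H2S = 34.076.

n(FeS) = 192.6 / 87.91 = 2.1909 mol.
Reaction (1): FeS→H2S ratio 1:1 ⇒ n(H2S) = 2.1909 mol.
Reaction (2): H2S→S ratio 2:3 ⇒ n(S) = 3.2863 mol.
Reaction (3): S→ZnS ratio 1:1 ⇒ n(ZnS) = 3.2863 mol.
Mass of ZnS = 3.2863 × 97.44 = 320.22 g.

320.2 g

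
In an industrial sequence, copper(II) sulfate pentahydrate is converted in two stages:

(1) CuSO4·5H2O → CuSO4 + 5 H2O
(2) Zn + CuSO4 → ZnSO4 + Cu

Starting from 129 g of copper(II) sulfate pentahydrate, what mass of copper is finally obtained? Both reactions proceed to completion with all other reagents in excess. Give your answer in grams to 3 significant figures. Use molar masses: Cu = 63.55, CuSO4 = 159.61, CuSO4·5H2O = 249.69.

32.8 g

n(CuSO4·5H2O) = 129.0 / 249.69 = 0.5166 mol.
Step 1 gives a 1:1 ratio of CuSO4·5H2O to CuSO4, so n(CuSO4) = 0.5166 mol.
In step 2 the CuSO4:Cu ratio is 1:1, so n(Cu) = 0.5166 mol.
Mass of Cu = 0.5166 × 63.55 = 32.83 g.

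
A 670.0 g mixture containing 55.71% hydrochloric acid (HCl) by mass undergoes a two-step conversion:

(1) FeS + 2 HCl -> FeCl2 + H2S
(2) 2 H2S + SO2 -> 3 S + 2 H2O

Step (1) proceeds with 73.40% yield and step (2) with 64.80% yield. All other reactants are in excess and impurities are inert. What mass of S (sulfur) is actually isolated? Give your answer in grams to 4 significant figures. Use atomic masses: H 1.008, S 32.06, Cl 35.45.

Pure HCl = 670.0 × 0.5571 = 373.26 g.
M(HCl) = 1.008 + 35.45 = 36.458 g/mol.
M(S) = 32.06 g/mol.
n(HCl) = 373.26 / 36.458 = 10.238 mol.
Step 1 (HCl:H2S = 2:1): theoretical n(H2S) = 5.1190 mol; at 73.40% yield, n(H2S) = 3.7573 mol.
Step 2 (H2S:S = 2:3): theoretical n(S) = 5.6360 mol, so theoretical mass = 5.6360 × 32.06 = 180.69 g.
At 64.80% yield, actual mass of S = 180.69 × 0.6480 = 117.09 g.

117.1 g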